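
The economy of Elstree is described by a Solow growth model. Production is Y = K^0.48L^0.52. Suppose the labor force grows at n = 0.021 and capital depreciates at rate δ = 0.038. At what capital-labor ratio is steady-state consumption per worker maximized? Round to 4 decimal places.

Break-even investment rate: n + δ = 0.021 + 0.038 = 0.059.
Golden rule sets MPK = n+δ: 0.48·k^(0.48−1) = 0.059, so k_gold = (0.48/0.059)^(1/0.52) ≈ 56.3311.

k_gold ≈ 56.3311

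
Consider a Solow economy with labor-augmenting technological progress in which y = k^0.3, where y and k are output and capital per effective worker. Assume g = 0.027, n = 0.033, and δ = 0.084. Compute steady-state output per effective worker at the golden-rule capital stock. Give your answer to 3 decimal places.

Break-even investment rate: n + g + δ = 0.033 + 0.027 + 0.084 = 0.144.
Maximizing c = f(k) − (n+g+δ)·k gives f'(k) = n+g+δ, i.e. 0.3·k^(0.3−1) = 0.144, so k_gold = (0.3/0.144)^(1/0.7) ≈ 2.8534.
Output: y_gold = k_gold^0.3 = 2.8534^0.3 ≈ 1.3697.

y_gold ≈ 1.370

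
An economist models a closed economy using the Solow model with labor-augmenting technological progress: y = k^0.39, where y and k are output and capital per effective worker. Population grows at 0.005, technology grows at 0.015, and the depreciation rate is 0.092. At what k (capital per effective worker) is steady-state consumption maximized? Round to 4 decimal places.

k_gold ≈ 7.7317

Capital per effective worker breaks even when investment replaces (n + g + δ)·k; here n + g + δ = 0.112.
Maximizing c = f(k) − (n+g+δ)·k gives f'(k) = n+g+δ, i.e. 0.39·k^(0.39−1) = 0.112, so k_gold = (0.39/0.112)^(1/0.61) ≈ 7.7317.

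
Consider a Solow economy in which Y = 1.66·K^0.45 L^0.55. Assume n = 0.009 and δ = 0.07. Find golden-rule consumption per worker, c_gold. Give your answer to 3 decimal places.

The effective depreciation rate is n + δ = 0.009 + 0.07 = 0.079.
Setting f'(k) = n+δ gives 0.45·1.66·k^(0.45−1) = 0.079, hence k_gold = (0.45·1.66/0.079)^(1/0.55) ≈ 59.4276.
y_gold = 1.66·59.4276^0.45 ≈ 10.4328.
c_gold = y_gold − (n+δ)·k_gold = 10.4328 − 0.079·59.4276 ≈ 5.7381.

c_gold ≈ 5.738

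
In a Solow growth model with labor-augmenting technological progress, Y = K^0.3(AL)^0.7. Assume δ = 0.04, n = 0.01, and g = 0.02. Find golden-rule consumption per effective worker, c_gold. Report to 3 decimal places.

c_gold ≈ 1.306

Capital per effective worker breaks even when investment replaces (n + g + δ)·k; here n + g + δ = 0.07.
Setting f'(k) = n+g+δ gives 0.3·k^(0.3−1) = 0.07, hence k_gold = (0.3/0.07)^(1/0.7) ≈ 7.9963.
y_gold = 7.9963^0.3 ≈ 1.8658.
c_gold = y_gold − (n+g+δ)·k_gold = 1.8658 − 0.07·7.9963 ≈ 1.3061.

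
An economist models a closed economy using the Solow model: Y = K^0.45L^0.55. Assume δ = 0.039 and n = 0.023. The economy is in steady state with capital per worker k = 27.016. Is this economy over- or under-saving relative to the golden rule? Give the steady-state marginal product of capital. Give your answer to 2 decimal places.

The effective depreciation rate is n + δ = 0.023 + 0.039 = 0.062.
MPK = 0.45·k^(0.45−1) = 0.45·27.016^(-0.55) ≈ 0.0734.
MPK > 0.062, so the economy is dynamically efficient (under-saving).

under-saving; MPK ≈ 0.07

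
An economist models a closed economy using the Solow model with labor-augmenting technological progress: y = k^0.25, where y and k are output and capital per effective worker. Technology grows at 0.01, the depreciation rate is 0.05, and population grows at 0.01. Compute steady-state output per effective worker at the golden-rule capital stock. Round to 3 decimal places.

y_gold ≈ 1.529

Break-even investment rate: n + g + δ = 0.01 + 0.01 + 0.05 = 0.07.
Maximizing c = f(k) − (n+g+δ)·k gives f'(k) = n+g+δ, i.e. 0.25·k^(0.25−1) = 0.07, so k_gold = (0.25/0.07)^(1/0.75) ≈ 5.4591.
Output: y_gold = k_gold^0.25 = 5.4591^0.25 ≈ 1.5286.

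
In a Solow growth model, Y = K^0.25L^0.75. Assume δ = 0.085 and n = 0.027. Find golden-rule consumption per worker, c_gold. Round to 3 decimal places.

c_gold ≈ 0.980

Break-even investment rate: n + δ = 0.027 + 0.085 = 0.112.
Setting f'(k) = n+δ gives 0.25·k^(0.25−1) = 0.112, hence k_gold = (0.25/0.112)^(1/0.75) ≈ 2.9172.
y_gold = 2.9172^0.25 ≈ 1.3069.
c_gold = y_gold − (n+δ)·k_gold = 1.3069 − 0.112·2.9172 ≈ 0.9802.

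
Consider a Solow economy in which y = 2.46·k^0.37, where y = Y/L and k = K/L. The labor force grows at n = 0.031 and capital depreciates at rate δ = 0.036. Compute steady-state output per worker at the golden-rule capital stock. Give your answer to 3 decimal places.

y_gold ≈ 11.386

n + δ = 0.031 + 0.036 = 0.067.
Maximizing c = f(k) − (n+δ)·k gives f'(k) = n+δ, i.e. 0.37·2.46·k^(0.37−1) = 0.067, so k_gold = (0.37·2.46/0.067)^(1/0.63) ≈ 62.8798.
Output: y_gold = 2.46·k_gold^0.37 = 2.46·62.8798^0.37 ≈ 11.3863.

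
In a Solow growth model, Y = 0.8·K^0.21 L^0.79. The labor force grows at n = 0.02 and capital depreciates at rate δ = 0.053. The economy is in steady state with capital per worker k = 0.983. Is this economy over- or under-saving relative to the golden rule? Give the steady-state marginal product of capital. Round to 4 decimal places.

under-saving; MPK ≈ 0.1703

n + δ = 0.02 + 0.053 = 0.073.
MPK = 0.21·0.8·k^(0.21−1) = 0.21·0.8·0.983^(-0.79) ≈ 0.1703.
MPK > 0.073, so the economy is dynamically efficient (under-saving).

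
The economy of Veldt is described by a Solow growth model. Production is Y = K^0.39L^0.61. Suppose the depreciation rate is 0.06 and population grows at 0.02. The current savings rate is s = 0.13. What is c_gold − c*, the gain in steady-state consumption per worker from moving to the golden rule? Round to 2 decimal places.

Break-even investment rate: n + δ = 0.02 + 0.06 = 0.08.
Current steady state (s = 0.13): k* = (0.13/0.08)^(1/0.61) ≈ 2.2165, y* = 2.2165^0.39 ≈ 1.3640, c* = (1−0.13)·1.3640 ≈ 1.1867.
Golden rule sets MPK = n+δ: 0.39·k^(0.39−1) = 0.08, so k_gold = (0.39/0.08)^(1/0.61) ≈ 13.4223.
y_gold = 13.4223^0.39 ≈ 2.7533, c_gold = y_gold − 0.08·k_gold ≈ 1.6795.
Gain: Δc = 1.6795 − 1.1867 ≈ 0.4928.

Δc ≈ 0.49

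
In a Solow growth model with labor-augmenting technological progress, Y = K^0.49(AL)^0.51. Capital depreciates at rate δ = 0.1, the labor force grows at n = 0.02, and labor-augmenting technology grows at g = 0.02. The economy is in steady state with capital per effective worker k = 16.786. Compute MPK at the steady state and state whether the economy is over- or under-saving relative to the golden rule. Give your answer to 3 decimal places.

The effective depreciation rate is n + g + δ = 0.02 + 0.02 + 0.1 = 0.14.
MPK = 0.49·k^(0.49−1) = 0.49·16.786^(-0.51) ≈ 0.1163.
MPK < 0.14, so the economy is dynamically inefficient (over-saving).

over-saving; MPK ≈ 0.116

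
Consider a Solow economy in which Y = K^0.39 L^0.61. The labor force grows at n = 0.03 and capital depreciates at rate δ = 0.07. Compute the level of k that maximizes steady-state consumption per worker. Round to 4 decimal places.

k_gold ≈ 9.3102

n + δ = 0.03 + 0.07 = 0.1.
Setting f'(k) = n+δ gives 0.39·k^(0.39−1) = 0.1, hence k_gold = (0.39/0.1)^(1/0.61) ≈ 9.3102.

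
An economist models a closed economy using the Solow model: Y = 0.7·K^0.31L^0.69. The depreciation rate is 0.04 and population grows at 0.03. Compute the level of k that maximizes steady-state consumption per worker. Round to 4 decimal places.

k_gold ≈ 5.1537

n + δ = 0.03 + 0.04 = 0.07.
At the golden rule the marginal product of capital equals n+δ: 0.31·0.7·k^(0.31−1) = 0.07. Solving, k_gold = (0.31·0.7/0.07)^(1/0.69) ≈ 5.1537.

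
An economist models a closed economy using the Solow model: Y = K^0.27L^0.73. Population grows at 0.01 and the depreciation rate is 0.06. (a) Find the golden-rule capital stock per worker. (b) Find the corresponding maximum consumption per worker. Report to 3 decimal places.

(a) k_gold ≈ 6.355; (b) c_gold ≈ 1.203

Capital per worker breaks even when investment replaces (n + δ)·k; here n + δ = 0.07.
Golden rule sets MPK = n+δ: 0.27·k^(0.27−1) = 0.07, so k_gold = (0.27/0.07)^(1/0.73) ≈ 6.3548.
y_gold = 6.3548^0.27 ≈ 1.6475; c_gold = y_gold − 0.07·k_gold ≈ 1.2027.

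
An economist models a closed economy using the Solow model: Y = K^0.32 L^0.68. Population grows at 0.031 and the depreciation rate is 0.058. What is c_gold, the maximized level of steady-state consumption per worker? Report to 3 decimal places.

c_gold ≈ 1.242

Break-even investment rate: n + δ = 0.031 + 0.058 = 0.089.
Maximizing c = f(k) − (n+δ)·k gives f'(k) = n+δ, i.e. 0.32·k^(0.32−1) = 0.089, so k_gold = (0.32/0.089)^(1/0.68) ≈ 6.5659.
y_gold = 6.5659^0.32 ≈ 1.8261.
c_gold = y_gold − (n+δ)·k_gold = 1.8261 − 0.089·6.5659 ≈ 1.2418.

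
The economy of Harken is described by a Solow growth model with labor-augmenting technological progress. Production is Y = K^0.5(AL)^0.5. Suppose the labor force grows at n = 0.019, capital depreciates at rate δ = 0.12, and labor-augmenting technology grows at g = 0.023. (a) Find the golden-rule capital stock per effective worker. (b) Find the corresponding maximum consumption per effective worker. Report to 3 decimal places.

n + g + δ = 0.019 + 0.023 + 0.12 = 0.162.
Maximizing c = f(k) − (n+g+δ)·k gives f'(k) = n+g+δ, i.e. 0.5·k^(0.5−1) = 0.162, so k_gold = (0.5/0.162)^(1/0.5) ≈ 9.5260.
y_gold = 9.5260^0.5 ≈ 3.0864; c_gold = y_gold − 0.162·k_gold ≈ 1.5432.

(a) k_gold ≈ 9.526; (b) c_gold ≈ 1.543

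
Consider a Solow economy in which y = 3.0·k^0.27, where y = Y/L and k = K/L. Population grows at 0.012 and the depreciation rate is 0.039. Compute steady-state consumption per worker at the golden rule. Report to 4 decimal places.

Capital per worker breaks even when investment replaces (n + δ)·k; here n + δ = 0.051.
Golden rule sets MPK = n+δ: 0.27·3.0·k^(0.27−1) = 0.051, so k_gold = (0.27·3.0/0.051)^(1/0.73) ≈ 44.1661.
y_gold = 3.0·44.1661^0.27 ≈ 8.3425.
c_gold = y_gold − (n+δ)·k_gold = 8.3425 − 0.051·44.1661 ≈ 6.0900.

c_gold ≈ 6.0900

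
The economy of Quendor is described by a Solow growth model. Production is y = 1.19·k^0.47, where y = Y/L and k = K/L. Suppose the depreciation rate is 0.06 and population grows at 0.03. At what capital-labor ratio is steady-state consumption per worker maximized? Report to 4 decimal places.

k_gold ≈ 31.4040

n + δ = 0.03 + 0.06 = 0.09.
At the golden rule the marginal product of capital equals n+δ: 0.47·1.19·k^(0.47−1) = 0.09. Solving, k_gold = (0.47·1.19/0.09)^(1/0.53) ≈ 31.4040.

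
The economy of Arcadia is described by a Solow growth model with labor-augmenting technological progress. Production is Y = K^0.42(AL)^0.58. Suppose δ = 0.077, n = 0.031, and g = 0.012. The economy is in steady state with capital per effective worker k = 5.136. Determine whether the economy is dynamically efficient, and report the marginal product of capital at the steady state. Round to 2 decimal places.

n + g + δ = 0.031 + 0.012 + 0.077 = 0.12.
MPK = 0.42·k^(0.42−1) = 0.42·5.136^(-0.58) ≈ 0.1626.
MPK > 0.12, so the economy is dynamically efficient (under-saving).

dynamically efficient; MPK ≈ 0.16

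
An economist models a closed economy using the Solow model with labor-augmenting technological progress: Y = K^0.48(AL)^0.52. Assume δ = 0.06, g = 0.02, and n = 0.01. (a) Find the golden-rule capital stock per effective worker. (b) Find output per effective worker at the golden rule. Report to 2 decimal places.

n + g + δ = 0.01 + 0.02 + 0.06 = 0.09.
At the golden rule the marginal product of capital equals n+g+δ: 0.48·k^(0.48−1) = 0.09. Solving, k_gold = (0.48/0.09)^(1/0.52) ≈ 25.0077.
y_gold = 25.0077^0.48 ≈ 4.6890.

(a) k_gold ≈ 25.01; (b) y_gold ≈ 4.69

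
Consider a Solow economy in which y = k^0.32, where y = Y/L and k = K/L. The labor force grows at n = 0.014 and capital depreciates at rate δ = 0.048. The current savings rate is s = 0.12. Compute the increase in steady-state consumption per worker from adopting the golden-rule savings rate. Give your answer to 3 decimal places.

Capital per worker breaks even when investment replaces (n + δ)·k; here n + δ = 0.062.
Current steady state (s = 0.12): k* = (0.12/0.062)^(1/0.68) ≈ 2.6409, y* = 2.6409^0.32 ≈ 1.3645, c* = (1−0.12)·1.3645 ≈ 1.2007.
Setting f'(k) = n+δ gives 0.32·k^(0.32−1) = 0.062, hence k_gold = (0.32/0.062)^(1/0.68) ≈ 11.1731.
y_gold = 11.1731^0.32 ≈ 2.1648, c_gold = y_gold − 0.062·k_gold ≈ 1.4721.
Gain: Δc = 1.4721 − 1.2007 ≈ 0.2713.

Δc ≈ 0.271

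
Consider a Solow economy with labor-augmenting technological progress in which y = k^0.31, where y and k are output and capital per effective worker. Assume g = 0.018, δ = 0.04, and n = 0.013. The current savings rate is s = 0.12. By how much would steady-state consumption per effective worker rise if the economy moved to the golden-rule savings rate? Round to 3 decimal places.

The effective depreciation rate is n + g + δ = 0.013 + 0.018 + 0.04 = 0.071.
Current steady state (s = 0.12): k* = (0.12/0.071)^(1/0.69) ≈ 2.1396, y* = 2.1396^0.31 ≈ 1.2659, c* = (1−0.12)·1.2659 ≈ 1.1140.
At the golden rule the marginal product of capital equals n+g+δ: 0.31·k^(0.31−1) = 0.071. Solving, k_gold = (0.31/0.071)^(1/0.69) ≈ 8.4662.
y_gold = 8.4662^0.31 ≈ 1.9390, c_gold = y_gold − 0.071·k_gold ≈ 1.3379.
Gain: Δc = 1.3379 − 1.1140 ≈ 0.2239.

Δc ≈ 0.224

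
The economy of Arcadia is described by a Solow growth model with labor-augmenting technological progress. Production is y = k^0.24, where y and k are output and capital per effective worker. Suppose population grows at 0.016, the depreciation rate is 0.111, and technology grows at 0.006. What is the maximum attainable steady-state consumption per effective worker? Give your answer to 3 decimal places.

Break-even investment rate: n + g + δ = 0.016 + 0.006 + 0.111 = 0.133.
Setting f'(k) = n+g+δ gives 0.24·k^(0.24−1) = 0.133, hence k_gold = (0.24/0.133)^(1/0.76) ≈ 2.1743.
y_gold = 2.1743^0.24 ≈ 1.2049.
c_gold = y_gold − (n+g+δ)·k_gold = 1.2049 − 0.133·2.1743 ≈ 0.9157.

c_gold ≈ 0.916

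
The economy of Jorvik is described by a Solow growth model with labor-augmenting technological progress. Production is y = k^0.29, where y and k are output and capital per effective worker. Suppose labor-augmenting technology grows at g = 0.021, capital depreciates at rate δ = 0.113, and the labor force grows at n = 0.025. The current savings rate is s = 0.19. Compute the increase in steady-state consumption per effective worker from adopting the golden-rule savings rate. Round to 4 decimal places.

Δc ≈ 0.0364

The effective depreciation rate is n + g + δ = 0.025 + 0.021 + 0.113 = 0.159.
Current steady state (s = 0.19): k* = (0.19/0.159)^(1/0.71) ≈ 1.2851, y* = 1.2851^0.29 ≈ 1.0755, c* = (1−0.19)·1.0755 ≈ 0.8711.
Maximizing c = f(k) − (n+g+δ)·k gives f'(k) = n+g+δ, i.e. 0.29·k^(0.29−1) = 0.159, so k_gold = (0.29/0.159)^(1/0.71) ≈ 2.3313.
y_gold = 2.3313^0.29 ≈ 1.2782, c_gold = y_gold − 0.159·k_gold ≈ 0.9075.
Gain: Δc = 0.9075 − 0.8711 ≈ 0.0364.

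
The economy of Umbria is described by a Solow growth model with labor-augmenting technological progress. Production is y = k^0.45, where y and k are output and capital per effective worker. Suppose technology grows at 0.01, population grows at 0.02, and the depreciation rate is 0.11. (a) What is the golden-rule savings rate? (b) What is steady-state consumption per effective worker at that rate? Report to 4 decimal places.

Break-even investment rate: n + g + δ = 0.02 + 0.01 + 0.11 = 0.14.
For Cobb-Douglas, s_gold equals capital's share: s_gold = 0.45.
Maximizing c = f(k) − (n+g+δ)·k gives f'(k) = n+g+δ, i.e. 0.45·k^(0.45−1) = 0.14, so k_gold = (0.45/0.14)^(1/0.55) ≈ 8.3555.
y_gold = 8.3555^0.45 ≈ 2.5995; c_gold = (1−0.45)·y_gold ≈ 1.4297.

(a) s_gold = 0.4500; (b) c_gold ≈ 1.4297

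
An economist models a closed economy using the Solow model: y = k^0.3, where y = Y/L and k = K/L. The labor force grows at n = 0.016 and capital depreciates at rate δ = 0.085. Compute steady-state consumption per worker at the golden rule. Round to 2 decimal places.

n + δ = 0.016 + 0.085 = 0.101.
Golden rule sets MPK = n+δ: 0.3·k^(0.3−1) = 0.101, so k_gold = (0.3/0.101)^(1/0.7) ≈ 4.7362.
y_gold = 4.7362^0.3 ≈ 1.5945.
c_gold = y_gold − (n+δ)·k_gold = 1.5945 − 0.101·4.7362 ≈ 1.1162.

c_gold ≈ 1.12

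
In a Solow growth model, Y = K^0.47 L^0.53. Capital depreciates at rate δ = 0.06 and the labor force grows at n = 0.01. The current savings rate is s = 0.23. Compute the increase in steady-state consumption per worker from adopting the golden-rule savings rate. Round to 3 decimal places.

The effective depreciation rate is n + δ = 0.01 + 0.06 = 0.07.
Current steady state (s = 0.23): k* = (0.23/0.07)^(1/0.53) ≈ 9.4357, y* = 9.4357^0.47 ≈ 2.8717, c* = (1−0.23)·2.8717 ≈ 2.2112.
At the golden rule the marginal product of capital equals n+δ: 0.47·k^(0.47−1) = 0.07. Solving, k_gold = (0.47/0.07)^(1/0.53) ≈ 36.3393.
y_gold = 36.3393^0.47 ≈ 5.4122, c_gold = y_gold − 0.07·k_gold ≈ 2.8685.
Gain: Δc = 2.8685 − 2.2112 ≈ 0.6573.

Δc ≈ 0.657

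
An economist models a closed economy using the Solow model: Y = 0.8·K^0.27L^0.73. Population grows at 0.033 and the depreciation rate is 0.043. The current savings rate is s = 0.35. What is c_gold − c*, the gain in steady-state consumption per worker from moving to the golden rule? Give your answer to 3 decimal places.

Δc ≈ 0.017

Capital per worker breaks even when investment replaces (n + δ)·k; here n + δ = 0.076.
Current steady state (s = 0.35): k* = (0.35·0.8/0.076)^(1/0.73) ≈ 5.9678, y* = 0.8·5.9678^0.27 ≈ 1.2959, c* = (1−0.35)·1.2959 ≈ 0.8423.
Maximizing c = f(k) − (n+δ)·k gives f'(k) = n+δ, i.e. 0.27·0.8·k^(0.27−1) = 0.076, so k_gold = (0.27·0.8/0.076)^(1/0.73) ≈ 4.1824.
y_gold = 0.8·4.1824^0.27 ≈ 1.1773, c_gold = y_gold − 0.076·k_gold ≈ 0.8594.
Gain: Δc = 0.8594 − 0.8423 ≈ 0.0171.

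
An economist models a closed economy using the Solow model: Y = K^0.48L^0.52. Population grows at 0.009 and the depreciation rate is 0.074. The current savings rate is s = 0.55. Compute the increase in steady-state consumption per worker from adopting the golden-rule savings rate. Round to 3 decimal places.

Δc ≈ 0.049

The effective depreciation rate is n + δ = 0.009 + 0.074 = 0.083.
Current steady state (s = 0.55): k* = (0.55/0.083)^(1/0.52) ≈ 37.9659, y* = 37.9659^0.48 ≈ 5.7294, c* = (1−0.55)·5.7294 ≈ 2.5782.
Setting f'(k) = n+δ gives 0.48·k^(0.48−1) = 0.083, hence k_gold = (0.48/0.083)^(1/0.52) ≈ 29.2212.
y_gold = 29.2212^0.48 ≈ 5.0528, c_gold = y_gold − 0.083·k_gold ≈ 2.6275.
Gain: Δc = 2.6275 − 2.5782 ≈ 0.0492.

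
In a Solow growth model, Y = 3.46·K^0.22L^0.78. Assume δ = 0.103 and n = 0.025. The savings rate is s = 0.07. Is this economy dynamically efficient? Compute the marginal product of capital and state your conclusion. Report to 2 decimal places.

Capital per worker breaks even when investment replaces (n + δ)·k; here n + δ = 0.128.
Steady-state k*: s·A·k^0.22 = 0.128·k gives k* = (0.07·3.46/0.128)^(1/0.78) ≈ 2.2651.
MPK = 0.22·3.46·2.2651^(-0.78) ≈ 0.4023.
MPK > n+δ = 0.128, so the economy is dynamically efficient (under-saving).

dynamically efficient; MPK ≈ 0.40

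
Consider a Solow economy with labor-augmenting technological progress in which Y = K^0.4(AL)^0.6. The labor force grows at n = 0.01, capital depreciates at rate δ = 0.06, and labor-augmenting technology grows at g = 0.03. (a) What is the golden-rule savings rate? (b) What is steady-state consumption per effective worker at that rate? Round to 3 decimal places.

Break-even investment rate: n + g + δ = 0.01 + 0.03 + 0.06 = 0.1.
For Cobb-Douglas, s_gold equals capital's share: s_gold = 0.4.
At the golden rule the marginal product of capital equals n+g+δ: 0.4·k^(0.4−1) = 0.1. Solving, k_gold = (0.4/0.1)^(1/0.6) ≈ 10.0794.
y_gold = 10.0794^0.4 ≈ 2.5198; c_gold = (1−0.4)·y_gold ≈ 1.5119.

(a) s_gold = 0.400; (b) c_gold ≈ 1.512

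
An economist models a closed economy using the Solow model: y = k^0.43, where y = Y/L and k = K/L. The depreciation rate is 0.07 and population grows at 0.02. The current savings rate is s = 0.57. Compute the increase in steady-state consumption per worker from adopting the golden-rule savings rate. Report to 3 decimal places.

n + δ = 0.02 + 0.07 = 0.09.
Current steady state (s = 0.57): k* = (0.57/0.09)^(1/0.57) ≈ 25.4902, y* = 25.4902^0.43 ≈ 4.0248, c* = (1−0.57)·4.0248 ≈ 1.7306.
Setting f'(k) = n+δ gives 0.43·k^(0.43−1) = 0.09, hence k_gold = (0.43/0.09)^(1/0.57) ≈ 15.5462.
y_gold = 15.5462^0.43 ≈ 3.2539, c_gold = y_gold − 0.09·k_gold ≈ 1.8547.
Gain: Δc = 1.8547 − 1.7306 ≈ 0.1241.

Δc ≈ 0.124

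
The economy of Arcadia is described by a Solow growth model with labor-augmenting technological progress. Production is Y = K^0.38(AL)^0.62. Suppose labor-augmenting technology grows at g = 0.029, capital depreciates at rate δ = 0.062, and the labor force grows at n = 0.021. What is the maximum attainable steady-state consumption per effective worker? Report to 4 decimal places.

Break-even investment rate: n + g + δ = 0.021 + 0.029 + 0.062 = 0.112.
Setting f'(k) = n+g+δ gives 0.38·k^(0.38−1) = 0.112, hence k_gold = (0.38/0.112)^(1/0.62) ≈ 7.1738.
y_gold = 7.1738^0.38 ≈ 2.1144.
c_gold = y_gold − (n+g+δ)·k_gold = 2.1144 − 0.112·7.1738 ≈ 1.3109.

c_gold ≈ 1.3109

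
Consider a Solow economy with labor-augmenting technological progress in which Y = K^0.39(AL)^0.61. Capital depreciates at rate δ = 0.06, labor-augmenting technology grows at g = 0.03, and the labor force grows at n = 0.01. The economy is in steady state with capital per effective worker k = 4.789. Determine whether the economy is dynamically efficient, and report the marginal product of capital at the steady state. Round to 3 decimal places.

Break-even investment rate: n + g + δ = 0.01 + 0.03 + 0.06 = 0.1.
MPK = 0.39·k^(0.39−1) = 0.39·4.789^(-0.61) ≈ 0.1500.
MPK > 0.1, so the economy is dynamically efficient (under-saving).

dynamically efficient; MPK ≈ 0.150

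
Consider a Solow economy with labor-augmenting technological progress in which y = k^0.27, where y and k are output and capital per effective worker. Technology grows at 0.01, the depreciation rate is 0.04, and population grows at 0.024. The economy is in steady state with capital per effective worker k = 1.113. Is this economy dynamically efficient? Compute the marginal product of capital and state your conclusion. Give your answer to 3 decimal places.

dynamically efficient; MPK ≈ 0.250

Capital per effective worker breaks even when investment replaces (n + g + δ)·k; here n + g + δ = 0.074.
MPK = 0.27·k^(0.27−1) = 0.27·1.113^(-0.73) ≈ 0.2497.
MPK > 0.074, so the economy is dynamically efficient (under-saving).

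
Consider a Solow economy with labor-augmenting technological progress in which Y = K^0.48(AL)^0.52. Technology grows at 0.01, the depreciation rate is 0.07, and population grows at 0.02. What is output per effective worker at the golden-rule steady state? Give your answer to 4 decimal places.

y_gold ≈ 4.2544

Capital per effective worker breaks even when investment replaces (n + g + δ)·k; here n + g + δ = 0.1.
Maximizing c = f(k) − (n+g+δ)·k gives f'(k) = n+g+δ, i.e. 0.48·k^(0.48−1) = 0.1, so k_gold = (0.48/0.1)^(1/0.52) ≈ 20.4211.
Output: y_gold = k_gold^0.48 = 20.4211^0.48 ≈ 4.2544.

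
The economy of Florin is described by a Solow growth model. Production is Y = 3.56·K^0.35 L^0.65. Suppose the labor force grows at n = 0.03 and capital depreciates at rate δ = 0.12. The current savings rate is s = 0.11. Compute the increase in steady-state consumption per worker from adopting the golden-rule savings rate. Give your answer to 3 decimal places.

Break-even investment rate: n + δ = 0.03 + 0.12 = 0.15.
Current steady state (s = 0.11): k* = (0.11·3.56/0.15)^(1/0.65) ≈ 4.3768, y* = 3.56·4.3768^0.35 ≈ 5.9684, c* = (1−0.11)·5.9684 ≈ 5.3118.
At the golden rule the marginal product of capital equals n+δ: 0.35·3.56·k^(0.35−1) = 0.15. Solving, k_gold = (0.35·3.56/0.15)^(1/0.65) ≈ 25.9718.
y_gold = 3.56·25.9718^0.35 ≈ 11.1308, c_gold = y_gold − 0.15·k_gold ≈ 7.2350.
Gain: Δc = 7.2350 − 5.3118 ≈ 1.9232.

Δc ≈ 1.923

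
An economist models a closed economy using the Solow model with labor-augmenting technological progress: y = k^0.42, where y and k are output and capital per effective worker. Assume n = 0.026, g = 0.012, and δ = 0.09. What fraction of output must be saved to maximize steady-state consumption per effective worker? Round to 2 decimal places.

s_gold = 0.42

Break-even investment rate: n + g + δ = 0.026 + 0.012 + 0.09 = 0.128.
At the golden rule MPK = n+g+δ, and in any Cobb-Douglas steady state s = (n+g+δ)·k/y = MPK·k/y = capital's share 0.42.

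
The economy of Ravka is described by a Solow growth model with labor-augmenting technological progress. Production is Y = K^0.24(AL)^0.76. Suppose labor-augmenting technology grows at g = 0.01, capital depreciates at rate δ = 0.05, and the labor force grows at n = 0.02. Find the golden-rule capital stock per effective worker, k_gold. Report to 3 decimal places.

k_gold ≈ 4.244

Break-even investment rate: n + g + δ = 0.02 + 0.01 + 0.05 = 0.08.
Maximizing c = f(k) − (n+g+δ)·k gives f'(k) = n+g+δ, i.e. 0.24·k^(0.24−1) = 0.08, so k_gold = (0.24/0.08)^(1/0.76) ≈ 4.2442.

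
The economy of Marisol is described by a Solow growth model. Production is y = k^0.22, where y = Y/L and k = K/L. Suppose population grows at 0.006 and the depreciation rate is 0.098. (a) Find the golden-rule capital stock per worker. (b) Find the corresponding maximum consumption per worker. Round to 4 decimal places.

(a) k_gold ≈ 2.6132; (b) c_gold ≈ 0.9635

Capital per worker breaks even when investment replaces (n + δ)·k; here n + δ = 0.104.
Maximizing c = f(k) − (n+δ)·k gives f'(k) = n+δ, i.e. 0.22·k^(0.22−1) = 0.104, so k_gold = (0.22/0.104)^(1/0.78) ≈ 2.6132.
y_gold = 2.6132^0.22 ≈ 1.2353; c_gold = y_gold − 0.104·k_gold ≈ 0.9635.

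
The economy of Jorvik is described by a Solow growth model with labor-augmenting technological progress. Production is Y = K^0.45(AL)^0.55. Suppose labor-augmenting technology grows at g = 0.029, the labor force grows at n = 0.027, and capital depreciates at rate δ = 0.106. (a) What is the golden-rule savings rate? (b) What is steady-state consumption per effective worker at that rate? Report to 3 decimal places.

The effective depreciation rate is n + g + δ = 0.027 + 0.029 + 0.106 = 0.162.
For Cobb-Douglas, s_gold equals capital's share: s_gold = 0.45.
Setting f'(k) = n+g+δ gives 0.45·k^(0.45−1) = 0.162, hence k_gold = (0.45/0.162)^(1/0.55) ≈ 6.4080.
y_gold = 6.4080^0.45 ≈ 2.3069; c_gold = (1−0.45)·y_gold ≈ 1.2688.

(a) s_gold = 0.450; (b) c_gold ≈ 1.269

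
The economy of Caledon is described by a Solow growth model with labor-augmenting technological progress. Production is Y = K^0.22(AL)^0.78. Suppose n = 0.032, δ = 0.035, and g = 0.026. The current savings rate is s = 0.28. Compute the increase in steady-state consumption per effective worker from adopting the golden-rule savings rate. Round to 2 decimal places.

n + g + δ = 0.032 + 0.026 + 0.035 = 0.093.
Current steady state (s = 0.28): k* = (0.28/0.093)^(1/0.78) ≈ 4.1085, y* = 4.1085^0.22 ≈ 1.3646, c* = (1−0.28)·1.3646 ≈ 0.9825.
Setting f'(k) = n+g+δ gives 0.22·k^(0.22−1) = 0.093, hence k_gold = (0.22/0.093)^(1/0.78) ≈ 3.0159.
y_gold = 3.0159^0.22 ≈ 1.2749, c_gold = y_gold − 0.093·k_gold ≈ 0.9944.
Gain: Δc = 0.9944 − 0.9825 ≈ 0.0119.

Δc ≈ 0.01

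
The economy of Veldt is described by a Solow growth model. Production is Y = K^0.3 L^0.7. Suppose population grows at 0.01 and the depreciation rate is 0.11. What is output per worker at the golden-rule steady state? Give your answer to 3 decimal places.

Capital per worker breaks even when investment replaces (n + δ)·k; here n + δ = 0.12.
Maximizing c = f(k) − (n+δ)·k gives f'(k) = n+δ, i.e. 0.3·k^(0.3−1) = 0.12, so k_gold = (0.3/0.12)^(1/0.7) ≈ 3.7024.
Output: y_gold = k_gold^0.3 = 3.7024^0.3 ≈ 1.4810.

y_gold ≈ 1.481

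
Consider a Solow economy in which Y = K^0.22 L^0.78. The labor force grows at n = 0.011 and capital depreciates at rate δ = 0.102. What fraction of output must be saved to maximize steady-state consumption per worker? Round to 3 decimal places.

Break-even investment rate: n + δ = 0.011 + 0.102 = 0.113.
At the golden rule MPK = n+δ, and in any Cobb-Douglas steady state s = (n+δ)·k/y = MPK·k/y = capital's share 0.22.

s_gold = 0.220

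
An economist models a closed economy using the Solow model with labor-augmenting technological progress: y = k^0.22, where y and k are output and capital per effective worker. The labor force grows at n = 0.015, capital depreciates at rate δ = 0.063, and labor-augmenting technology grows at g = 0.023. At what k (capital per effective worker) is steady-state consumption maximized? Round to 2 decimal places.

k_gold ≈ 2.71

Break-even investment rate: n + g + δ = 0.015 + 0.023 + 0.063 = 0.101.
At the golden rule the marginal product of capital equals n+g+δ: 0.22·k^(0.22−1) = 0.101. Solving, k_gold = (0.22/0.101)^(1/0.78) ≈ 2.7131.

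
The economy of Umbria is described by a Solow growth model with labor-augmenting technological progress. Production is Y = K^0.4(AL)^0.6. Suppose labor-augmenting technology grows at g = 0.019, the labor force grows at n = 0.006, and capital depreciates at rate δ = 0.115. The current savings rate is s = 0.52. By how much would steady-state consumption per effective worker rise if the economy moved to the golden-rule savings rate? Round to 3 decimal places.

Δc ≈ 0.057

n + g + δ = 0.006 + 0.019 + 0.115 = 0.14.
Current steady state (s = 0.52): k* = (0.52/0.14)^(1/0.6) ≈ 8.9082, y* = 8.9082^0.4 ≈ 2.3984, c* = (1−0.52)·2.3984 ≈ 1.1512.
Setting f'(k) = n+g+δ gives 0.4·k^(0.4−1) = 0.14, hence k_gold = (0.4/0.14)^(1/0.6) ≈ 5.7529.
y_gold = 5.7529^0.4 ≈ 2.0135, c_gold = y_gold − 0.14·k_gold ≈ 1.2081.
Gain: Δc = 1.2081 − 1.1512 ≈ 0.0569.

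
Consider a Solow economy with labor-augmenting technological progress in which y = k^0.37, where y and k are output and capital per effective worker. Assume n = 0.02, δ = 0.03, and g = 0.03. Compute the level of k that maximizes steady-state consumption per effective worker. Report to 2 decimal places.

k_gold ≈ 11.37

n + g + δ = 0.02 + 0.03 + 0.03 = 0.08.
Setting f'(k) = n+g+δ gives 0.37·k^(0.37−1) = 0.08, hence k_gold = (0.37/0.08)^(1/0.63) ≈ 11.3693.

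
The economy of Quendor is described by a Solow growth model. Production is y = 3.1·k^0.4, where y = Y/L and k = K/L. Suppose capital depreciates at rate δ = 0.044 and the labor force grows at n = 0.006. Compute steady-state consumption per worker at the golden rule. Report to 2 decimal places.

c_gold ≈ 15.82

Break-even investment rate: n + δ = 0.006 + 0.044 = 0.05.
Maximizing c = f(k) − (n+δ)·k gives f'(k) = n+δ, i.e. 0.4·3.1·k^(0.4−1) = 0.05, so k_gold = (0.4·3.1/0.05)^(1/0.6) ≈ 210.9046.
y_gold = 3.1·210.9046^0.4 ≈ 26.3631.
c_gold = y_gold − (n+δ)·k_gold = 26.3631 − 0.05·210.9046 ≈ 15.8178.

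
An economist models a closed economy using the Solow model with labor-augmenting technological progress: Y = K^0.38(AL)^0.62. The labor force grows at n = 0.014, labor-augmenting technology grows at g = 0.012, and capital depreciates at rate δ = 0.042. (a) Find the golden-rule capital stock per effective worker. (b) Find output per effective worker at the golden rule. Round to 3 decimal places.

(a) k_gold ≈ 16.043; (b) y_gold ≈ 2.871

Capital per effective worker breaks even when investment replaces (n + g + δ)·k; here n + g + δ = 0.068.
Golden rule sets MPK = n+g+δ: 0.38·k^(0.38−1) = 0.068, so k_gold = (0.38/0.068)^(1/0.62) ≈ 16.0429.
y_gold = 16.0429^0.38 ≈ 2.8708.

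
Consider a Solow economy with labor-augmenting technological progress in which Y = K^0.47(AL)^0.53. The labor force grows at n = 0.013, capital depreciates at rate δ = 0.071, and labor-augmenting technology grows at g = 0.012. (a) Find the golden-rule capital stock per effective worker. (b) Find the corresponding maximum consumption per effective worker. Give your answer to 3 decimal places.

Break-even investment rate: n + g + δ = 0.013 + 0.012 + 0.071 = 0.096.
Setting f'(k) = n+g+δ gives 0.47·k^(0.47−1) = 0.096, hence k_gold = (0.47/0.096)^(1/0.53) ≈ 20.0244.
y_gold = 20.0244^0.47 ≈ 4.0901; c_gold = y_gold − 0.096·k_gold ≈ 2.1677.

(a) k_gold ≈ 20.024; (b) c_gold ≈ 2.168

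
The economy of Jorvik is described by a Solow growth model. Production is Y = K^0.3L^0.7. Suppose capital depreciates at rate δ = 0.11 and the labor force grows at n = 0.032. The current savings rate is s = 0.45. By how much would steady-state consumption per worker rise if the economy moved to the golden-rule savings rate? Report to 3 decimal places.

Capital per worker breaks even when investment replaces (n + δ)·k; here n + δ = 0.142.
Current steady state (s = 0.45): k* = (0.45/0.142)^(1/0.7) ≈ 5.1952, y* = 5.1952^0.3 ≈ 1.6394, c* = (1−0.45)·1.6394 ≈ 0.9017.
Setting f'(k) = n+δ gives 0.3·k^(0.3−1) = 0.142, hence k_gold = (0.3/0.142)^(1/0.7) ≈ 2.9110.
y_gold = 2.9110^0.3 ≈ 1.3779, c_gold = y_gold − 0.142·k_gold ≈ 0.9645.
Gain: Δc = 0.9645 − 0.9017 ≈ 0.0629.

Δc ≈ 0.063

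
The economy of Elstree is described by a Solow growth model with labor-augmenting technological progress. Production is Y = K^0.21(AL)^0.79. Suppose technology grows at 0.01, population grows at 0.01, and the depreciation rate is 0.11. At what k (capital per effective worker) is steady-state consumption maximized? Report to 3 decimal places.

The effective depreciation rate is n + g + δ = 0.01 + 0.01 + 0.11 = 0.13.
Setting f'(k) = n+g+δ gives 0.21·k^(0.21−1) = 0.13, hence k_gold = (0.21/0.13)^(1/0.79) ≈ 1.8350.

k_gold ≈ 1.835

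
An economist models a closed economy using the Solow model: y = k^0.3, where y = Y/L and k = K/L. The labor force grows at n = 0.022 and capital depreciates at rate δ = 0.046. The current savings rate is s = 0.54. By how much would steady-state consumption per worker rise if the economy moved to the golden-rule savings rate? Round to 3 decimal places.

Δc ≈ 0.204

The effective depreciation rate is n + δ = 0.022 + 0.046 = 0.068.
Current steady state (s = 0.54): k* = (0.54/0.068)^(1/0.7) ≈ 19.2997, y* = 19.2997^0.3 ≈ 2.4303, c* = (1−0.54)·2.4303 ≈ 1.1180.
Setting f'(k) = n+δ gives 0.3·k^(0.3−1) = 0.068, hence k_gold = (0.3/0.068)^(1/0.7) ≈ 8.3344.
y_gold = 8.3344^0.3 ≈ 1.8891, c_gold = y_gold − 0.068·k_gold ≈ 1.3224.
Gain: Δc = 1.3224 − 1.1180 ≈ 0.2044.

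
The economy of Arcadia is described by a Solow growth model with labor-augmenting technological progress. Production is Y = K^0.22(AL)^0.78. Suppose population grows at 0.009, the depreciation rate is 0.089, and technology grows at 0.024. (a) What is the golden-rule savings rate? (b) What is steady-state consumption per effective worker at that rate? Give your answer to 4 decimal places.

(a) s_gold = 0.2200; (b) c_gold ≈ 0.9211

Capital per effective worker breaks even when investment replaces (n + g + δ)·k; here n + g + δ = 0.122.
For Cobb-Douglas, s_gold equals capital's share: s_gold = 0.22.
Setting f'(k) = n+g+δ gives 0.22·k^(0.22−1) = 0.122, hence k_gold = (0.22/0.122)^(1/0.78) ≈ 2.1295.
y_gold = 2.1295^0.22 ≈ 1.1809; c_gold = (1−0.22)·y_gold ≈ 0.9211.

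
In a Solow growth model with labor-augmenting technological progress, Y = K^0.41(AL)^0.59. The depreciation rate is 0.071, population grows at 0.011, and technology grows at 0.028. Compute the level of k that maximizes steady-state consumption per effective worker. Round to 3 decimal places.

k_gold ≈ 9.300

Capital per effective worker breaks even when investment replaces (n + g + δ)·k; here n + g + δ = 0.11.
At the golden rule the marginal product of capital equals n+g+δ: 0.41·k^(0.41−1) = 0.11. Solving, k_gold = (0.41/0.11)^(1/0.59) ≈ 9.2995.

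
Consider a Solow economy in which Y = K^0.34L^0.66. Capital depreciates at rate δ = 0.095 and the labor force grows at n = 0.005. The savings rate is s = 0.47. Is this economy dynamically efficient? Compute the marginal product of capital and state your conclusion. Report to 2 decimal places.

Break-even investment rate: n + δ = 0.005 + 0.095 = 0.1.
Steady-state k*: s·k^0.34 = 0.1·k gives k* = (0.47/0.1)^(1/0.66) ≈ 10.4311.
MPK = 0.34·10.4311^(-0.66) ≈ 0.0723.
MPK < n+δ = 0.1, so the economy is dynamically inefficient (over-saving).

dynamically inefficient; MPK ≈ 0.07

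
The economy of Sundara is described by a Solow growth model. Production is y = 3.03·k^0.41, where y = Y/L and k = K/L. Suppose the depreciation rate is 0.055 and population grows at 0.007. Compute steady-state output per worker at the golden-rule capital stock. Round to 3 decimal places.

Break-even investment rate: n + δ = 0.007 + 0.055 = 0.062.
Setting f'(k) = n+δ gives 0.41·3.03·k^(0.41−1) = 0.062, hence k_gold = (0.41·3.03/0.062)^(1/0.59) ≈ 160.8791.
Output: y_gold = 3.03·k_gold^0.41 = 3.03·160.8791^0.41 ≈ 24.3281.

y_gold ≈ 24.328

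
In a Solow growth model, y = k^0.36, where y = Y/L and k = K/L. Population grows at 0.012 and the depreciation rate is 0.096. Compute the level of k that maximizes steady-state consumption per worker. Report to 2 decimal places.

Capital per worker breaks even when investment replaces (n + δ)·k; here n + δ = 0.108.
Golden rule sets MPK = n+δ: 0.36·k^(0.36−1) = 0.108, so k_gold = (0.36/0.108)^(1/0.64) ≈ 6.5614.

k_gold ≈ 6.56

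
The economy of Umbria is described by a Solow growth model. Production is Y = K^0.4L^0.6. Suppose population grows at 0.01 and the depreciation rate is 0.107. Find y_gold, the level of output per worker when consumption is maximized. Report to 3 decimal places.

y_gold ≈ 2.269

Break-even investment rate: n + δ = 0.01 + 0.107 = 0.117.
Setting f'(k) = n+δ gives 0.4·k^(0.4−1) = 0.117, hence k_gold = (0.4/0.117)^(1/0.6) ≈ 7.7587.
Output: y_gold = k_gold^0.4 = 7.7587^0.4 ≈ 2.2694.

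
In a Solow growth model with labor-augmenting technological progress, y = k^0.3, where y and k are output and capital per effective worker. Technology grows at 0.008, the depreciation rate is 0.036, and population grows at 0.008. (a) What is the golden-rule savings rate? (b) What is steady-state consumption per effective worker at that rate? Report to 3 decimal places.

(a) s_gold = 0.300; (b) c_gold ≈ 1.484

Capital per effective worker breaks even when investment replaces (n + g + δ)·k; here n + g + δ = 0.052.
For Cobb-Douglas, s_gold equals capital's share: s_gold = 0.3.
Golden rule sets MPK = n+g+δ: 0.3·k^(0.3−1) = 0.052, so k_gold = (0.3/0.052)^(1/0.7) ≈ 12.2268.
y_gold = 12.2268^0.3 ≈ 2.1193; c_gold = (1−0.3)·y_gold ≈ 1.4835.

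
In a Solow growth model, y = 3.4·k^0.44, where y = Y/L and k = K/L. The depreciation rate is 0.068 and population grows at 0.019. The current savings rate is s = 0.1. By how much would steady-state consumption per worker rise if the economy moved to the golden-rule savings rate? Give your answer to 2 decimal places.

Δc ≈ 8.87

Break-even investment rate: n + δ = 0.019 + 0.068 = 0.087.
Current steady state (s = 0.1): k* = (0.1·3.4/0.087)^(1/0.56) ≈ 11.4044, y* = 3.4·11.4044^0.44 ≈ 9.9218, c* = (1−0.1)·9.9218 ≈ 8.9296.
At the golden rule the marginal product of capital equals n+δ: 0.44·3.4·k^(0.44−1) = 0.087. Solving, k_gold = (0.44·3.4/0.087)^(1/0.56) ≈ 160.7287.
y_gold = 3.4·160.7287^0.44 ≈ 31.7804, c_gold = y_gold − 0.087·k_gold ≈ 17.7971.
Gain: Δc = 17.7971 − 8.9296 ≈ 8.8674.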